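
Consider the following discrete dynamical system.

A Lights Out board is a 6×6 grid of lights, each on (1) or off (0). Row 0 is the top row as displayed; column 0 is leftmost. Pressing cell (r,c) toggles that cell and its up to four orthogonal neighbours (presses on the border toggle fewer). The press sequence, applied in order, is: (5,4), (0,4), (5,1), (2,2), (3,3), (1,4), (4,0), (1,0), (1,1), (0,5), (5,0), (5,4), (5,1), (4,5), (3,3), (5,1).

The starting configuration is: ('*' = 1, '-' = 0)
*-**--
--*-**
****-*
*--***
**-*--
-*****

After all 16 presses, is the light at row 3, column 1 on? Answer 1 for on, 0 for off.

0) *-**--
--*-**
****-*
*--***
**-*--
-*****
1) *-**--
--*-**
****-*
*--***
**-**-
-**---
2) *-*-**
--*--*
****-*
*--***
**-**-
-**---
3) *-*-**
--*--*
****-*
*--***
*--**-
*-----
4) *-*-**
-----*
*----*
*-****
*--**-
*-----
5) *-*-**
-----*
*--*-*
*----*
*---*-
*-----
6) *-*--*
---**-
*--***
*----*
*---*-
*-----
7) *-*--*
---**-
*--***
-----*
-*--*-
------
8) --*--*
**-**-
---***
-----*
-*--*-
------
9) -**--*
--***-
-*-***
-----*
-*--*-
------
10) -**-*-
--****
-*-***
-----*
-*--*-
------
11) -**-*-
--****
-*-***
-----*
**--*-
**----
12) -**-*-
--****
-*-***
-----*
**----
**-***
13) -**-*-
--****
-*-***
-----*
*-----
--****
14) -**-*-
--****
-*-***
------
*---**
--***-
15) -**-*-
--****
-*--**
--***-
*--***
--***-
16) -**-*-
--****
-*--**
--***-
**-***
**-**-

0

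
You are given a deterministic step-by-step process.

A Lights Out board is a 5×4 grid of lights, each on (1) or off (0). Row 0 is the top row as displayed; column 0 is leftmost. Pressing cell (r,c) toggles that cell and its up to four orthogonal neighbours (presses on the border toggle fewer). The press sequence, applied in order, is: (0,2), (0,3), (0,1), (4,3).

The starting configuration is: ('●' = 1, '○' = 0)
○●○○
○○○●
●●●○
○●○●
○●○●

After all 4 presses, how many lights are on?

11

step 0: ○●○○
○○○●
●●●○
○●○●
○●○●
step 1: ○○●●
○○●●
●●●○
○●○●
○●○●
step 2: ○○○○
○○●○
●●●○
○●○●
○●○●
step 3: ●●●○
○●●○
●●●○
○●○●
○●○●
step 4: ●●●○
○●●○
●●●○
○●○○
○●●○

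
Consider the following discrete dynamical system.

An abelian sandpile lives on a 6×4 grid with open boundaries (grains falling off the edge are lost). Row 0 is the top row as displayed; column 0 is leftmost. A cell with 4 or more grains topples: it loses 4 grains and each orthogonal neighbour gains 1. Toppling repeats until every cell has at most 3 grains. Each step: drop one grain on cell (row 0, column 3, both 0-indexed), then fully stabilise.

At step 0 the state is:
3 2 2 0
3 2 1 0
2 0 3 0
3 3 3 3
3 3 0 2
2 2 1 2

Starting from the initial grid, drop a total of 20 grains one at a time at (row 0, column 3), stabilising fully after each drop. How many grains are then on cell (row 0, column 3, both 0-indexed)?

2

0) 3 2 2 0
3 2 1 0
2 0 3 0
3 3 3 3
3 3 0 2
2 2 1 2
1) 3 2 2 1
3 2 1 0
2 0 3 0
3 3 3 3
3 3 0 2
2 2 1 2
2) 3 2 2 2
3 2 1 0
2 0 3 0
3 3 3 3
3 3 0 2
2 2 1 2
3) 3 2 2 3
3 2 1 0
2 0 3 0
3 3 3 3
3 3 0 2
2 2 1 2
4) 3 2 3 0
3 2 1 1
2 0 3 0
3 3 3 3
3 3 0 2
2 2 1 2
5) 3 2 3 1
3 2 1 1
2 0 3 0
3 3 3 3
3 3 0 2
2 2 1 2
6) 3 2 3 2
3 2 1 1
2 0 3 0
3 3 3 3
3 3 0 2
2 2 1 2
7) 3 2 3 3
3 2 1 1
2 0 3 0
3 3 3 3
3 3 0 2
2 2 1 2
8) 3 3 0 1
3 2 2 2
2 0 3 0
3 3 3 3
3 3 0 2
2 2 1 2
9) 3 3 0 2
3 2 2 2
2 0 3 0
3 3 3 3
3 3 0 2
2 2 1 2
10) 3 3 0 3
3 2 2 2
2 0 3 0
3 3 3 3
3 3 0 2
2 2 1 2
11) 3 3 1 0
3 2 2 3
2 0 3 0
3 3 3 3
3 3 0 2
2 2 1 2
12) 3 3 1 1
3 2 2 3
2 0 3 0
3 3 3 3
3 3 0 2
2 2 1 2
13) 3 3 1 2
3 2 2 3
2 0 3 0
3 3 3 3
3 3 0 2
2 2 1 2
14) 3 3 1 3
3 2 2 3
2 0 3 0
3 3 3 3
3 3 0 2
2 2 1 2
15) 3 3 2 1
3 2 3 0
2 0 3 1
3 3 3 3
3 3 0 2
2 2 1 2
16) 3 3 2 2
3 2 3 0
2 0 3 1
3 3 3 3
3 3 0 2
2 2 1 2
17) 3 3 2 3
3 2 3 0
2 0 3 1
3 3 3 3
3 3 0 2
2 2 1 2
18) 3 3 3 0
3 2 3 1
2 0 3 1
3 3 3 3
3 3 0 2
2 2 1 2
19) 3 3 3 1
3 2 3 1
2 0 3 1
3 3 3 3
3 3 0 2
2 2 1 2
20) 3 3 3 2
3 2 3 1
2 0 3 1
3 3 3 3
3 3 0 2
2 2 1 2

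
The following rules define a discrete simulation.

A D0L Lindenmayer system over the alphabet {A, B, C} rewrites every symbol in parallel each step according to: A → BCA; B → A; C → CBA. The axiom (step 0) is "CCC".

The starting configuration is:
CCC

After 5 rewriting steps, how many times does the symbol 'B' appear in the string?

87

k=0  CCC
k=1  CBACBACBA
k=2  CBAABCACBAABCACBAABCA
k=3  CBAABCABCAACBABCACBAABCABCAACBABCACBAABCABCAACBABCA
k=4  CBAABCABCAACBABCAACBABCABCACBAABCAACBABCACBAABCABCAACBABCA…BCACBAABCAACBABCACBAABCABCAACBABCAACBABCABCACBAABCAACBABCA  (len 123)
k=5  CBAABCABCAACBABCAACBABCABCACBAABCAACBABCABCACBAABCAACBABCA…BCACBAABCAACBABCAACBABCACBAABCABCAACBABCABCACBAABCAACBABCA  (len 297)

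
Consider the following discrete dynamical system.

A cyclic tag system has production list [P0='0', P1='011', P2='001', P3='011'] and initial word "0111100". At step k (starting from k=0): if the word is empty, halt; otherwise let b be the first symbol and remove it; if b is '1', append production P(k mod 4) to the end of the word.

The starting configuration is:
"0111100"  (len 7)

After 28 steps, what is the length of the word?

[0] "0111100"  (len 7)
[1] "111100"  (len 6)
[2] "11100011"  (len 8)
[3] "1100011001"  (len 10)
[4] "100011001011"  (len 12)
[5] "000110010110"  (len 12)
[6] "00110010110"  (len 11)
[7] "0110010110"  (len 10)
[8] "110010110"  (len 9)
[9] "100101100"  (len 9)
[10] "00101100011"  (len 11)
[11] "0101100011"  (len 10)
[12] "101100011"  (len 9)
[13] "011000110"  (len 9)
[14] "11000110"  (len 8)
[15] "1000110001"  (len 10)
[16] "000110001011"  (len 12)
[17] "00110001011"  (len 11)
[18] "0110001011"  (len 10)
[19] "110001011"  (len 9)
[20] "10001011011"  (len 11)
[21] "00010110110"  (len 11)
[22] "0010110110"  (len 10)
[23] "010110110"  (len 9)
[24] "10110110"  (len 8)
[25] "01101100"  (len 8)
[26] "1101100"  (len 7)
[27] "101100001"  (len 9)
[28] "01100001011"  (len 11)

11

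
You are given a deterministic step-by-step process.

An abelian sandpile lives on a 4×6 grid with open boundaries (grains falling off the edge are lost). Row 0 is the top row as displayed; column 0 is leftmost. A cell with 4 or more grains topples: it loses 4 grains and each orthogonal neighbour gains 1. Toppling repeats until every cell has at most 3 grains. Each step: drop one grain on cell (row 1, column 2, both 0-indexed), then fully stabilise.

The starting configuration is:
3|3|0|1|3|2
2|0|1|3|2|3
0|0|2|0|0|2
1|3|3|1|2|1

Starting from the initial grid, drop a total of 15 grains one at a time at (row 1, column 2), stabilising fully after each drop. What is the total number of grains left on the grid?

[0] 3|3|0|1|3|2
2|0|1|3|2|3
0|0|2|0|0|2
1|3|3|1|2|1
[1] 3|3|0|1|3|2
2|0|2|3|2|3
0|0|2|0|0|2
1|3|3|1|2|1
[2] 3|3|0|1|3|2
2|0|3|3|2|3
0|0|2|0|0|2
1|3|3|1|2|1
[3] 3|3|1|2|3|2
2|1|1|0|3|3
0|0|3|1|0|2
1|3|3|1|2|1
[4] 3|3|1|2|3|2
2|1|2|0|3|3
0|0|3|1|0|2
1|3|3|1|2|1
[5] 3|3|1|2|3|2
2|1|3|0|3|3
0|0|3|1|0|2
1|3|3|1|2|1
[6] 3|3|2|2|3|2
2|2|1|1|3|3
0|2|1|2|0|2
2|0|1|2|2|1
[7] 3|3|2|2|3|2
2|2|2|1|3|3
0|2|1|2|0|2
2|0|1|2|2|1
[8] 3|3|2|2|3|2
2|2|3|1|3|3
0|2|1|2|0|2
2|0|1|2|2|1
[9] 3|3|3|2|3|2
2|3|0|2|3|3
0|2|2|2|0|2
2|0|1|2|2|1
[10] 3|3|3|2|3|2
2|3|1|2|3|3
0|2|2|2|0|2
2|0|1|2|2|1
[11] 3|3|3|2|3|2
2|3|2|2|3|3
0|2|2|2|0|2
2|0|1|2|2|1
[12] 3|3|3|2|3|2
2|3|3|2|3|3
0|2|2|2|0|2
2|0|1|2|2|1
[13] 1|2|1|3|3|2
0|2|2|3|3|3
1|3|3|2|0|2
2|0|1|2|2|1
[14] 1|2|1|3|3|2
0|2|3|3|3|3
1|3|3|2|0|2
2|0|1|2|2|1
[15] 1|3|3|1|2|0
1|0|3|3|2|1
2|1|2|0|2|3
2|1|2|3|2|1

41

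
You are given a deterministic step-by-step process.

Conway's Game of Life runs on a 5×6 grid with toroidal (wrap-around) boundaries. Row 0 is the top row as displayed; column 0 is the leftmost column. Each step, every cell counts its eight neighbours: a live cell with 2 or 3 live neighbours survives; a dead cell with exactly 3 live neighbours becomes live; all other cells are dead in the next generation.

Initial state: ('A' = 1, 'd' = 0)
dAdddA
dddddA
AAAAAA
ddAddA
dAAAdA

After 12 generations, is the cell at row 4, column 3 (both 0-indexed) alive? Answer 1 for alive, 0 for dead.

k=0  dAdddA
dddddA
AAAAAA
ddAddA
dAAAdA
k=1  dAdddA
dddAdd
dAAAdd
dddddd
dAdAdA
k=2  dddddd
AAdAAd
ddAAdd
AAdAAd
ddAdAd
k=3  dAAdAA
dAdAAd
dddddd
dAddAA
dAAdAA
k=4  dddddd
AAdAAA
AdAAdA
dAAAAA
dddddd
k=5  AdddAA
dAdAdd
dddddd
dAdddA
ddAAAd
k=6  AAdddA
AdddAA
AdAddd
ddAAAd
dAAAdd
k=7  dddAdd
ddddAd
AdAddd
ddddAd
dddddA
k=8  ddddAd
dddAdd
dddAdA
dddddA
ddddAd
k=9  dddAAd
dddAdd
dddddd
dddddA
ddddAA
k=10  dddAdA
dddAAd
dddddd
ddddAA
dddAdA
k=11  ddAAdA
dddAAd
dddAdA
ddddAA
AddAdA
k=12  AdAddA
dddddA
dddAdA
dddAdd
AdAAdd

1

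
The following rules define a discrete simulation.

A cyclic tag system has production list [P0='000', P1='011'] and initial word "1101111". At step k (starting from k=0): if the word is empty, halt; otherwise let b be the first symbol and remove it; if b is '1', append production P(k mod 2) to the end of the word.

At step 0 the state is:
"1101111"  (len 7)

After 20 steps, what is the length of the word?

[0] "1101111"  (len 7)
[1] "101111000"  (len 9)
[2] "01111000011"  (len 11)
[3] "1111000011"  (len 10)
[4] "111000011011"  (len 12)
[5] "11000011011000"  (len 14)
[6] "1000011011000011"  (len 16)
[7] "000011011000011000"  (len 18)
[8] "00011011000011000"  (len 17)
[9] "0011011000011000"  (len 16)
[10] "011011000011000"  (len 15)
[11] "11011000011000"  (len 14)
[12] "1011000011000011"  (len 16)
[13] "011000011000011000"  (len 18)
[14] "11000011000011000"  (len 17)
[15] "1000011000011000000"  (len 19)
[16] "000011000011000000011"  (len 21)
[17] "00011000011000000011"  (len 20)
[18] "0011000011000000011"  (len 19)
[19] "011000011000000011"  (len 18)
[20] "11000011000000011"  (len 17)

17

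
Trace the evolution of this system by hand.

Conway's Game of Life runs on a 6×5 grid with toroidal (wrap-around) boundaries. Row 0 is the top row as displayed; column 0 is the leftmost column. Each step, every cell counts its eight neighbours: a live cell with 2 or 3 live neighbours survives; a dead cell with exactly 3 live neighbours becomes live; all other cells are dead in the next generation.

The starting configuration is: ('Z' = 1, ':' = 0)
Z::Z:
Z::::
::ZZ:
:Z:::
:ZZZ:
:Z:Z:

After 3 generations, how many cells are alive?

2

gen 0: Z::Z:
Z::::
::ZZ:
:Z:::
:ZZZ:
:Z:Z:
gen 1: ZZZ::
:ZZZ:
:ZZ::
:Z:::
ZZ:Z:
ZZ:Z:
gen 2: :::::
:::Z:
Z::Z:
:::::
:::::
:::Z:
gen 3: :::::
::::Z
::::Z
:::::
:::::
:::::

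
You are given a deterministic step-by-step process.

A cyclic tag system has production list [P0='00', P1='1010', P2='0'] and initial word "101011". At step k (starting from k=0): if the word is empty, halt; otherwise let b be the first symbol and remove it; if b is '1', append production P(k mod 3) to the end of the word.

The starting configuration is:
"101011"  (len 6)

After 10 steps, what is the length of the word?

k=0  "101011"  (len 6)
k=1  "0101100"  (len 7)
k=2  "101100"  (len 6)
k=3  "011000"  (len 6)
k=4  "11000"  (len 5)
k=5  "10001010"  (len 8)
k=6  "00010100"  (len 8)
k=7  "0010100"  (len 7)
k=8  "010100"  (len 6)
k=9  "10100"  (len 5)
k=10  "010000"  (len 6)

6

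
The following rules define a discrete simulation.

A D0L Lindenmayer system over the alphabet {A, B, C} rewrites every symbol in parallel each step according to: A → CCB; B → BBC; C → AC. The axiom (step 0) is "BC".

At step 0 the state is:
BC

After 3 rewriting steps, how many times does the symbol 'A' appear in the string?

k=0  BC
k=1  BBCAC
k=2  BBCBBCACCCBAC
k=3  BBCBBCACBBCBBCACCCBACACACBBCCCBAC

6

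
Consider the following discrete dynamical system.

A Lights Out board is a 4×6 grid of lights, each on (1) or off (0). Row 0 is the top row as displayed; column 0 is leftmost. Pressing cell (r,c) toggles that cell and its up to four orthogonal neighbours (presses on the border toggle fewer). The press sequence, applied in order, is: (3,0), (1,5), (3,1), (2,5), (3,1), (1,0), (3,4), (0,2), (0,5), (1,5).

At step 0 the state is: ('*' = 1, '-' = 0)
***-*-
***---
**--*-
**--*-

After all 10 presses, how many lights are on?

7

k=0  ***-*-
***---
**--*-
**--*-
k=1  ***-*-
***---
-*--*-
----*-
k=2  ***-**
***-**
-*--**
----*-
k=3  ***-**
***-**
----**
***-*-
k=4  ***-**
***-*-
------
***-**
k=5  ***-**
***-*-
-*----
----**
k=6  -**-**
--*-*-
**----
----**
k=7  -**-**
--*-*-
**--*-
---*--
k=8  ---***
----*-
**--*-
---*--
k=9  ---*--
----**
**--*-
---*--
k=10  ---*-*
------
**--**
---*--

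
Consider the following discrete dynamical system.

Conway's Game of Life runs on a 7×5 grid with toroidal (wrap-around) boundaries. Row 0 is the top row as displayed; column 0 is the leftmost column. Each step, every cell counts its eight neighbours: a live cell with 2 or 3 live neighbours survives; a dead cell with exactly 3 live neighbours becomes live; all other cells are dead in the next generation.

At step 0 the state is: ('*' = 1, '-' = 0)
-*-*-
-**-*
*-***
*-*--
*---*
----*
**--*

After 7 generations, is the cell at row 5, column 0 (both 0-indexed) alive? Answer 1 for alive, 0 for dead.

1

k=0  -*-*-
-**-*
*-***
*-*--
*---*
----*
**--*
k=1  ---*-
-----
-----
--*--
**-**
-*-*-
-****
k=2  ---**
-----
-----
*****
**-**
-----
**--*
k=3  ---**
-----
*****
-----
-----
--**-
*--**
k=4  *--*-
-*---
*****
*****
-----
--**-
*----
k=5  **--*
-----
-----
-----
*----
-----
-***-
k=6  **-**
*----
-----
-----
-----
-**--
-****
k=7  -----
**---
-----
-----
-----
**---
-----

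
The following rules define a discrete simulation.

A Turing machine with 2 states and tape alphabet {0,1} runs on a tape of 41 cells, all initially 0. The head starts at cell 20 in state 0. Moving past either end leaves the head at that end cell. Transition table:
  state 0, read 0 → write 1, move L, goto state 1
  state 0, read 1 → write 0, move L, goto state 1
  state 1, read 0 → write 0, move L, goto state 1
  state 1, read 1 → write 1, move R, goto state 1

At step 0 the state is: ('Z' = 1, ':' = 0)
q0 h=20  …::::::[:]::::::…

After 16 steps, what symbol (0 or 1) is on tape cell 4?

0

gen 0: q0 h=20  …::::::[:]::::::…
gen 1: q1 h=19  …::::::[:]Z:::::…
gen 2: q1 h=18  …::::::[:]:Z::::…
gen 3: q1 h=17  …::::::[:]::Z:::…
gen 4: q1 h=16  …::::::[:]:::Z::…
gen 5: q1 h=15  …::::::[:]::::Z:…
gen 6: q1 h=14  …::::::[:]:::::Z…
gen 7: q1 h=13  …::::::[:]::::::…
gen 8: q1 h=12  …::::::[:]::::::…
gen 9: q1 h=11  …::::::[:]::::::…
gen 10: q1 h=10  …::::::[:]::::::…
gen 11: q1 h= 9  …::::::[:]::::::…
gen 12: q1 h= 8  …::::::[:]::::::…
gen 13: q1 h= 7  …::::::[:]::::::…
gen 14: q1 h= 6  |::::::[:]::::::…
gen 15: q1 h= 5  |:::::[:]::::::…
gen 16: q1 h= 4  |::::[:]::::::…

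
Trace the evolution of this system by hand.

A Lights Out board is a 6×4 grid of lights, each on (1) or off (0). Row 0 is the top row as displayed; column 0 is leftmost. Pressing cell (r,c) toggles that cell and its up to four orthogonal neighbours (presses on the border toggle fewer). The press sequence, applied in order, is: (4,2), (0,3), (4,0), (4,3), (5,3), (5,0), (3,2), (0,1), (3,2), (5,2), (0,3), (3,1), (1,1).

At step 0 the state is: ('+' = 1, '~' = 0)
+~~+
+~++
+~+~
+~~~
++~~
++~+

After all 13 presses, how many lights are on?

[0] +~~+
+~++
+~+~
+~~~
++~~
++~+
[1] +~~+
+~++
+~+~
+~+~
+~++
++++
[2] +~+~
+~+~
+~+~
+~+~
+~++
++++
[3] +~+~
+~+~
+~+~
~~+~
~+++
~+++
[4] +~+~
+~+~
+~+~
~~++
~+~~
~++~
[5] +~+~
+~+~
+~+~
~~++
~+~+
~+~+
[6] +~+~
+~+~
+~+~
~~++
++~+
+~~+
[7] +~+~
+~+~
+~~~
~+~~
++++
+~~+
[8] ~+~~
+++~
+~~~
~+~~
++++
+~~+
[9] ~+~~
+++~
+~+~
~~++
++~+
+~~+
[10] ~+~~
+++~
+~+~
~~++
++++
+++~
[11] ~+++
++++
+~+~
~~++
++++
+++~
[12] ~+++
++++
+++~
++~+
+~++
+++~
[13] ~~++
~~~+
+~+~
++~+
+~++
+++~

14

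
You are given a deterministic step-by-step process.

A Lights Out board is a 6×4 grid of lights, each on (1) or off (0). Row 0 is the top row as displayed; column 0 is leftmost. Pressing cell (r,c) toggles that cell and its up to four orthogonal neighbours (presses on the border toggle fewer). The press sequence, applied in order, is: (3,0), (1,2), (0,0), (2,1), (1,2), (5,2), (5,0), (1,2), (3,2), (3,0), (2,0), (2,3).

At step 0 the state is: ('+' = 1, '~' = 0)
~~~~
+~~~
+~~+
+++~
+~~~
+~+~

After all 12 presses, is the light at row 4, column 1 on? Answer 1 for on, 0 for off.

0

t=0: ~~~~
+~~~
+~~+
+++~
+~~~
+~+~
t=1: ~~~~
+~~~
~~~+
~~+~
~~~~
+~+~
t=2: ~~+~
++++
~~++
~~+~
~~~~
+~+~
t=3: +++~
~+++
~~++
~~+~
~~~~
+~+~
t=4: +++~
~~++
++~+
~++~
~~~~
+~+~
t=5: ++~~
~+~~
++++
~++~
~~~~
+~+~
t=6: ++~~
~+~~
++++
~++~
~~+~
++~+
t=7: ++~~
~+~~
++++
~++~
+~+~
~~~+
t=8: +++~
~~++
++~+
~++~
+~+~
~~~+
t=9: +++~
~~++
++++
~~~+
+~~~
~~~+
t=10: +++~
~~++
~+++
++~+
~~~~
~~~+
t=11: +++~
+~++
+~++
~+~+
~~~~
~~~+
t=12: +++~
+~+~
+~~~
~+~~
~~~~
~~~+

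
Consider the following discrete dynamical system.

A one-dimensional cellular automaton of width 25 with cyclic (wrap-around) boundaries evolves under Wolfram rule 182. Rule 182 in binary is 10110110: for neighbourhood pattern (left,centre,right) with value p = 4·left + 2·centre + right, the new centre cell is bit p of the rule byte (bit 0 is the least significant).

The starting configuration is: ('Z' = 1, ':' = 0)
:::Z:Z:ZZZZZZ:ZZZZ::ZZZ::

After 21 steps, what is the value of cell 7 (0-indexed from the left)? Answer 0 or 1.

0

0) :::Z:Z:ZZZZZZ:ZZZZ::ZZZ::
1) ::ZZZZZ:ZZZZ:Z:ZZ:ZZ:Z:Z:
2) :Z:ZZZ:Z:ZZ:ZZZ::Z::ZZZZZ
3) ZZZ:Z:ZZZ::Z:Z:ZZZZZ:ZZZ:
4) :Z:ZZZ:Z:ZZZZZZ:ZZZ:Z:Z:Z
5) ZZZ:Z:ZZZ:ZZZZ:Z:Z:ZZZZZZ
6) ZZ:ZZZ:Z:Z:ZZ:ZZZZZ:ZZZZZ
7) Z:Z:Z:ZZZZZ::Z:ZZZ:Z:ZZZZ
8) :ZZZZZ:ZZZ:ZZZZ:Z:ZZZ:ZZZ
9) Z:ZZZ:Z:Z:Z:ZZ:ZZZ:Z:Z:Z:
10) ZZ:Z:ZZZZZZZ::Z:Z:ZZZZZZZ
11) Z:ZZZ:ZZZZZ:ZZZZZZ:ZZZZZZ
12) :Z:Z:Z:ZZZ:Z:ZZZZ:Z:ZZZZZ
13) ZZZZZZZ:Z:ZZZ:ZZ:ZZZ:ZZZ:
14) :ZZZZZ:ZZZ:Z:Z::Z:Z:Z:Z:Z
15) Z:ZZZ:Z:Z:ZZZZZZZZZZZZZZZ
16) :Z:Z:ZZZZZ:ZZZZZZZZZZZZZZ
17) ZZZZZ:ZZZ:Z:ZZZZZZZZZZZZ:
18) :ZZZ:Z:Z:ZZZ:ZZZZZZZZZZ:Z
19) Z:Z:ZZZZZ:Z:Z:ZZZZZZZZ:ZZ
20) :ZZZ:ZZZ:ZZZZZ:ZZZZZZ:Z:Z
21) Z:Z:Z:Z:Z:ZZZ:Z:ZZZZ:ZZZZ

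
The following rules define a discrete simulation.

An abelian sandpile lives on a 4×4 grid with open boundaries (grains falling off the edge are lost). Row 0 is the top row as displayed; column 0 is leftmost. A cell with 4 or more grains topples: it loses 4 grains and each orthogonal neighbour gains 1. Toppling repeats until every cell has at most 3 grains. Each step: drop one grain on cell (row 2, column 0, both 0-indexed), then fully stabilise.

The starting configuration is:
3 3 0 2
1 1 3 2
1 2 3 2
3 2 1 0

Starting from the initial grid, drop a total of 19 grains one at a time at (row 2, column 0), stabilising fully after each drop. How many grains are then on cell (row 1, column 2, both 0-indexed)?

step 0: 3 3 0 2
1 1 3 2
1 2 3 2
3 2 1 0
step 1: 3 3 0 2
1 1 3 2
2 2 3 2
3 2 1 0
step 2: 3 3 0 2
1 1 3 2
3 2 3 2
3 2 1 0
step 3: 3 3 0 2
2 1 3 2
1 3 3 2
0 3 1 0
step 4: 3 3 0 2
2 1 3 2
2 3 3 2
0 3 1 0
step 5: 3 3 0 2
2 1 3 2
3 3 3 2
0 3 1 0
step 6: 3 3 1 2
3 3 0 3
1 2 1 3
2 0 3 0
step 7: 3 3 1 2
3 3 0 3
2 2 1 3
2 0 3 0
step 8: 3 3 1 2
3 3 0 3
3 2 1 3
2 0 3 0
step 9: 1 1 2 2
2 2 1 3
2 0 2 3
3 1 3 0
step 10: 1 1 2 2
2 2 1 3
3 0 2 3
3 1 3 0
step 11: 1 1 2 2
3 2 1 3
1 1 2 3
0 2 3 0
step 12: 1 1 2 2
3 2 1 3
2 1 2 3
0 2 3 0
step 13: 1 1 2 2
3 2 1 3
3 1 2 3
0 2 3 0
step 14: 2 1 2 2
0 3 1 3
1 2 2 3
1 2 3 0
step 15: 2 1 2 2
0 3 1 3
2 2 2 3
1 2 3 0
step 16: 2 1 2 2
0 3 1 3
3 2 2 3
1 2 3 0
step 17: 2 1 2 2
1 3 1 3
0 3 2 3
2 2 3 0
step 18: 2 1 2 2
1 3 1 3
1 3 2 3
2 2 3 0
step 19: 2 1 2 2
1 3 1 3
2 3 2 3
2 2 3 0

1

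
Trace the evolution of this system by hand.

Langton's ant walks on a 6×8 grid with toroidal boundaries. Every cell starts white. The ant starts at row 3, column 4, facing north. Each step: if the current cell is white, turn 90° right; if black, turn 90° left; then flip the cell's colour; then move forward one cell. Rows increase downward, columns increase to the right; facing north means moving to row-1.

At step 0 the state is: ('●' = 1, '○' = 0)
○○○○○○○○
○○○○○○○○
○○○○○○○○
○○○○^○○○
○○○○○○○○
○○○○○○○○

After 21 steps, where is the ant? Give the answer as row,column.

5,1

t=0: ○○○○○○○○
○○○○○○○○
○○○○○○○○
○○○○^○○○
○○○○○○○○
○○○○○○○○
t=1: ○○○○○○○○
○○○○○○○○
○○○○○○○○
○○○○●>○○
○○○○○○○○
○○○○○○○○
t=2: ○○○○○○○○
○○○○○○○○
○○○○○○○○
○○○○●●○○
○○○○○v○○
○○○○○○○○
t=3: ○○○○○○○○
○○○○○○○○
○○○○○○○○
○○○○●●○○
○○○○<●○○
○○○○○○○○
t=4: ○○○○○○○○
○○○○○○○○
○○○○○○○○
○○○○^●○○
○○○○●●○○
○○○○○○○○
t=5: ○○○○○○○○
○○○○○○○○
○○○○○○○○
○○○<○●○○
○○○○●●○○
○○○○○○○○
t=6: ○○○○○○○○
○○○○○○○○
○○○^○○○○
○○○●○●○○
○○○○●●○○
○○○○○○○○
t=7: ○○○○○○○○
○○○○○○○○
○○○●>○○○
○○○●○●○○
○○○○●●○○
○○○○○○○○
t=8: ○○○○○○○○
○○○○○○○○
○○○●●○○○
○○○●v●○○
○○○○●●○○
○○○○○○○○
t=9: ○○○○○○○○
○○○○○○○○
○○○●●○○○
○○○<●●○○
○○○○●●○○
○○○○○○○○
t=10: ○○○○○○○○
○○○○○○○○
○○○●●○○○
○○○○●●○○
○○○v●●○○
○○○○○○○○
t=11: ○○○○○○○○
○○○○○○○○
○○○●●○○○
○○○○●●○○
○○<●●●○○
○○○○○○○○
t=12: ○○○○○○○○
○○○○○○○○
○○○●●○○○
○○^○●●○○
○○●●●●○○
○○○○○○○○
t=13: ○○○○○○○○
○○○○○○○○
○○○●●○○○
○○●>●●○○
○○●●●●○○
○○○○○○○○
t=14: ○○○○○○○○
○○○○○○○○
○○○●●○○○
○○●●●●○○
○○●v●●○○
○○○○○○○○
t=15: ○○○○○○○○
○○○○○○○○
○○○●●○○○
○○●●●●○○
○○●○>●○○
○○○○○○○○
t=16: ○○○○○○○○
○○○○○○○○
○○○●●○○○
○○●●^●○○
○○●○○●○○
○○○○○○○○
t=17: ○○○○○○○○
○○○○○○○○
○○○●●○○○
○○●<○●○○
○○●○○●○○
○○○○○○○○
t=18: ○○○○○○○○
○○○○○○○○
○○○●●○○○
○○●○○●○○
○○●v○●○○
○○○○○○○○
t=19: ○○○○○○○○
○○○○○○○○
○○○●●○○○
○○●○○●○○
○○<●○●○○
○○○○○○○○
t=20: ○○○○○○○○
○○○○○○○○
○○○●●○○○
○○●○○●○○
○○○●○●○○
○○v○○○○○
t=21: ○○○○○○○○
○○○○○○○○
○○○●●○○○
○○●○○●○○
○○○●○●○○
○<●○○○○○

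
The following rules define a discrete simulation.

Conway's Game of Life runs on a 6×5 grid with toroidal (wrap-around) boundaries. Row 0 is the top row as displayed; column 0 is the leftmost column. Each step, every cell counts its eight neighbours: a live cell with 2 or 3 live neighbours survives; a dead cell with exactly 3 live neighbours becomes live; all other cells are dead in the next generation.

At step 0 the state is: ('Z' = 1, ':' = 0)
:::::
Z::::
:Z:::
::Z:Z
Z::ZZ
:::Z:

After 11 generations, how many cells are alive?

8

gen 0: :::::
Z::::
:Z:::
::Z:Z
Z::ZZ
:::Z:
gen 1: :::::
:::::
ZZ:::
:ZZ:Z
Z:Z::
:::Z:
gen 2: :::::
:::::
ZZZ::
::ZZZ
Z:Z:Z
:::::
gen 3: :::::
:Z:::
ZZZ:Z
:::::
ZZZ:Z
:::::
gen 4: :::::
:ZZ::
ZZZ::
:::::
ZZ:::
ZZ:::
gen 5: Z:Z::
Z:Z::
Z:Z::
::Z::
ZZ:::
ZZ:::
gen 6: Z:Z:Z
Z:ZZZ
::ZZ:
Z:Z::
Z:Z::
::Z:Z
gen 7: ::Z::
Z::::
Z::::
::Z:Z
Z:Z:Z
::Z:Z
gen 8: :Z:Z:
:Z:::
ZZ::Z
::::Z
Z:Z:Z
Z:Z:Z
gen 9: :Z:ZZ
:Z::Z
:Z::Z
:::::
:::::
::Z::
gen 10: :Z:ZZ
:Z::Z
:::::
:::::
:::::
::ZZ:
gen 11: :Z::Z
::ZZZ
:::::
:::::
:::::
::ZZZ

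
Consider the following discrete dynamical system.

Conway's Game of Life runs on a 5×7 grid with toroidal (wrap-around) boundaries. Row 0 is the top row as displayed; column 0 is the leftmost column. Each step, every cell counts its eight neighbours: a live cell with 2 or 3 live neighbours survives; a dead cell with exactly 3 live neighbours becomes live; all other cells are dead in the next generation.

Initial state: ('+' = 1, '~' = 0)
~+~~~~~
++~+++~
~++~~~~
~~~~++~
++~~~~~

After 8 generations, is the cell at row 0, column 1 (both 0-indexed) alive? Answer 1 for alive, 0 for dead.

1

[0] ~+~~~~~
++~+++~
~++~~~~
~~~~++~
++~~~~~
[1] ~~~~+~+
+~~++~~
+++~~~+
+~+~~~~
++~~~~~
[2] ~+~++++
~~+++~~
~~+~~~+
~~+~~~~
++~~~~+
[3] ~+~~~~+
++~~~~+
~++~~~~
~~+~~~+
~+~++~+
[4] ~+~~~~+
~~~~~~+
~~+~~~+
~~~~~+~
~+~+~~+
[5] ~~+~~++
~~~~~++
~~~~~++
+~+~~++
~~+~~++
[6] +~~~+~~
+~~~+~~
~~~~+~~
++~~+~~
~~+++~~
[7] ~+~~++~
~~~+++~
++~+++~
~++~++~
+~+~++~
[8] ~++~~~~
++~~~~~
++~~~~~
~~~~~~~
+~+~~~~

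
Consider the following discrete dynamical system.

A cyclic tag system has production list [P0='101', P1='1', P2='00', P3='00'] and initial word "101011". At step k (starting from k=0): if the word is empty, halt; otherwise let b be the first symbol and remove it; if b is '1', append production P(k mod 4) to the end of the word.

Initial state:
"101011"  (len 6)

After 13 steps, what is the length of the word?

9

step 0: "101011"  (len 6)
step 1: "01011101"  (len 8)
step 2: "1011101"  (len 7)
step 3: "01110100"  (len 8)
step 4: "1110100"  (len 7)
step 5: "110100101"  (len 9)
step 6: "101001011"  (len 9)
step 7: "0100101100"  (len 10)
step 8: "100101100"  (len 9)
step 9: "00101100101"  (len 11)
step 10: "0101100101"  (len 10)
step 11: "101100101"  (len 9)
step 12: "0110010100"  (len 10)
step 13: "110010100"  (len 9)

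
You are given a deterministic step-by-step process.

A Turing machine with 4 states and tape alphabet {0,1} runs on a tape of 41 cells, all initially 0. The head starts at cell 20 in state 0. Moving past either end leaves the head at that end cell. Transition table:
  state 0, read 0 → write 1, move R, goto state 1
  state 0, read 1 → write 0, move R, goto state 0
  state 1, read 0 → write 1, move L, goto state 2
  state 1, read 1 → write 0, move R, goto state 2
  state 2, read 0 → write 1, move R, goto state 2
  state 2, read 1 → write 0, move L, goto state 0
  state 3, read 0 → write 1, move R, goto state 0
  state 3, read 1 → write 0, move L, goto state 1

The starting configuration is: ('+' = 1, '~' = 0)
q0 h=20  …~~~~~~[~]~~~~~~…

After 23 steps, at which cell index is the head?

0) q0 h=20  …~~~~~~[~]~~~~~~…
1) q1 h=21  …~~~~~+[~]~~~~~~…
2) q2 h=20  …~~~~~~[+]+~~~~~…
3) q0 h=19  …~~~~~~[~]~+~~~~…
4) q1 h=20  …~~~~~+[~]+~~~~~…
5) q2 h=19  …~~~~~~[+]++~~~~…
6) q0 h=18  …~~~~~~[~]~++~~~…
7) q1 h=19  …~~~~~+[~]++~~~~…
8) q2 h=18  …~~~~~~[+]+++~~~…
9) q0 h=17  …~~~~~~[~]~+++~~…
10) q1 h=18  …~~~~~+[~]+++~~~…
11) q2 h=17  …~~~~~~[+]++++~~…
12) q0 h=16  …~~~~~~[~]~++++~…
13) q1 h=17  …~~~~~+[~]++++~~…
14) q2 h=16  …~~~~~~[+]+++++~…
15) q0 h=15  …~~~~~~[~]~+++++…
16) q1 h=16  …~~~~~+[~]+++++~…
17) q2 h=15  …~~~~~~[+]++++++…
18) q0 h=14  …~~~~~~[~]~+++++…
19) q1 h=15  …~~~~~+[~]++++++…
20) q2 h=14  …~~~~~~[+]++++++…
21) q0 h=13  …~~~~~~[~]~+++++…
22) q1 h=14  …~~~~~+[~]++++++…
23) q2 h=13  …~~~~~~[+]++++++…

13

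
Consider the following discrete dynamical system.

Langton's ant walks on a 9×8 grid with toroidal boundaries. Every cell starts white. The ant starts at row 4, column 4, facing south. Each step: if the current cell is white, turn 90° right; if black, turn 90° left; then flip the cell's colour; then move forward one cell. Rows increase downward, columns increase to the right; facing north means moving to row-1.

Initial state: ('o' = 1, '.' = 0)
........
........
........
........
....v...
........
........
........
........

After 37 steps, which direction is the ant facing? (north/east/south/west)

east

k=0  ........
........
........
........
....v...
........
........
........
........
k=1  ........
........
........
........
...<o...
........
........
........
........
k=2  ........
........
........
...^....
...oo...
........
........
........
........
k=3  ........
........
........
...o>...
...oo...
........
........
........
........
k=4  ........
........
........
...oo...
...ov...
........
........
........
........
k=5  ........
........
........
...oo...
...o.>..
........
........
........
........
k=6  ........
........
........
...oo...
...o.o..
.....v..
........
........
........
k=7  ........
........
........
...oo...
...o.o..
....<o..
........
........
........
k=8  ........
........
........
...oo...
...o^o..
....oo..
........
........
........
k=9  ........
........
........
...oo...
...oo>..
....oo..
........
........
........
k=10  ........
........
........
...oo^..
...oo...
....oo..
........
........
........
k=11  ........
........
........
...ooo>.
...oo...
....oo..
........
........
........
k=12  ........
........
........
...oooo.
...oo.v.
....oo..
........
........
........
k=13  ........
........
........
...oooo.
...oo<o.
....oo..
........
........
........
k=14  ........
........
........
...oo^o.
...oooo.
....oo..
........
........
........
k=15  ........
........
........
...o<.o.
...oooo.
....oo..
........
........
........
k=16  ........
........
........
...o..o.
...ovoo.
....oo..
........
........
........
k=17  ........
........
........
...o..o.
...o.>o.
....oo..
........
........
........
k=18  ........
........
........
...o.^o.
...o..o.
....oo..
........
........
........
k=19  ........
........
........
...o.o>.
...o..o.
....oo..
........
........
........
k=20  ........
........
......^.
...o.o..
...o..o.
....oo..
........
........
........
k=21  ........
........
......o>
...o.o..
...o..o.
....oo..
........
........
........
k=22  ........
........
......oo
...o.o.v
...o..o.
....oo..
........
........
........
k=23  ........
........
......oo
...o.o<o
...o..o.
....oo..
........
........
........
k=24  ........
........
......^o
...o.ooo
...o..o.
....oo..
........
........
........
k=25  ........
........
.....<.o
...o.ooo
...o..o.
....oo..
........
........
........
k=26  ........
.....^..
.....o.o
...o.ooo
...o..o.
....oo..
........
........
........
k=27  ........
.....o>.
.....o.o
...o.ooo
...o..o.
....oo..
........
........
........
k=28  ........
.....oo.
.....ovo
...o.ooo
...o..o.
....oo..
........
........
........
k=29  ........
.....oo.
.....<oo
...o.ooo
...o..o.
....oo..
........
........
........
k=30  ........
.....oo.
......oo
...o.voo
...o..o.
....oo..
........
........
........
k=31  ........
.....oo.
......oo
...o..>o
...o..o.
....oo..
........
........
........
k=32  ........
.....oo.
......^o
...o...o
...o..o.
....oo..
........
........
........
k=33  ........
.....oo.
.....<.o
...o...o
...o..o.
....oo..
........
........
........
k=34  ........
.....^o.
.....o.o
...o...o
...o..o.
....oo..
........
........
........
k=35  ........
....<.o.
.....o.o
...o...o
...o..o.
....oo..
........
........
........
k=36  ....^...
....o.o.
.....o.o
...o...o
...o..o.
....oo..
........
........
........
k=37  ....o>..
....o.o.
.....o.o
...o...o
...o..o.
....oo..
........
........
........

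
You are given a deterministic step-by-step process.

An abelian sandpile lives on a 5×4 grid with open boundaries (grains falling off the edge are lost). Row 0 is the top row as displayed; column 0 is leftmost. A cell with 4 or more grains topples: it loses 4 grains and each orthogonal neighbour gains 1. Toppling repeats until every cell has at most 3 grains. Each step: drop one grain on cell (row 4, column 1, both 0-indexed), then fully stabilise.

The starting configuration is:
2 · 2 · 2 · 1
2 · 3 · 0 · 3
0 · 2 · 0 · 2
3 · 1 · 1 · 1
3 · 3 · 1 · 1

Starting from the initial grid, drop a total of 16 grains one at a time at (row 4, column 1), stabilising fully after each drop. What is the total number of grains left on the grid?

38

t=0: 2 · 2 · 2 · 1
2 · 3 · 0 · 3
0 · 2 · 0 · 2
3 · 1 · 1 · 1
3 · 3 · 1 · 1
t=1: 2 · 2 · 2 · 1
2 · 3 · 0 · 3
1 · 2 · 0 · 2
0 · 3 · 1 · 1
1 · 1 · 2 · 1
t=2: 2 · 2 · 2 · 1
2 · 3 · 0 · 3
1 · 2 · 0 · 2
0 · 3 · 1 · 1
1 · 2 · 2 · 1
t=3: 2 · 2 · 2 · 1
2 · 3 · 0 · 3
1 · 2 · 0 · 2
0 · 3 · 1 · 1
1 · 3 · 2 · 1
t=4: 2 · 2 · 2 · 1
2 · 3 · 0 · 3
1 · 3 · 0 · 2
1 · 0 · 2 · 1
2 · 1 · 3 · 1
t=5: 2 · 2 · 2 · 1
2 · 3 · 0 · 3
1 · 3 · 0 · 2
1 · 0 · 2 · 1
2 · 2 · 3 · 1
t=6: 2 · 2 · 2 · 1
2 · 3 · 0 · 3
1 · 3 · 0 · 2
1 · 0 · 2 · 1
2 · 3 · 3 · 1
t=7: 2 · 2 · 2 · 1
2 · 3 · 0 · 3
1 · 3 · 0 · 2
1 · 1 · 3 · 1
3 · 1 · 0 · 2
t=8: 2 · 2 · 2 · 1
2 · 3 · 0 · 3
1 · 3 · 0 · 2
1 · 1 · 3 · 1
3 · 2 · 0 · 2
t=9: 2 · 2 · 2 · 1
2 · 3 · 0 · 3
1 · 3 · 0 · 2
1 · 1 · 3 · 1
3 · 3 · 0 · 2
t=10: 2 · 2 · 2 · 1
2 · 3 · 0 · 3
1 · 3 · 0 · 2
2 · 2 · 3 · 1
0 · 1 · 1 · 2
t=11: 2 · 2 · 2 · 1
2 · 3 · 0 · 3
1 · 3 · 0 · 2
2 · 2 · 3 · 1
0 · 2 · 1 · 2
t=12: 2 · 2 · 2 · 1
2 · 3 · 0 · 3
1 · 3 · 0 · 2
2 · 2 · 3 · 1
0 · 3 · 1 · 2
t=13: 2 · 2 · 2 · 1
2 · 3 · 0 · 3
1 · 3 · 0 · 2
2 · 3 · 3 · 1
1 · 0 · 2 · 2
t=14: 2 · 2 · 2 · 1
2 · 3 · 0 · 3
1 · 3 · 0 · 2
2 · 3 · 3 · 1
1 · 1 · 2 · 2
t=15: 2 · 2 · 2 · 1
2 · 3 · 0 · 3
1 · 3 · 0 · 2
2 · 3 · 3 · 1
1 · 2 · 2 · 2
t=16: 2 · 2 · 2 · 1
2 · 3 · 0 · 3
1 · 3 · 0 · 2
2 · 3 · 3 · 1
1 · 3 · 2 · 2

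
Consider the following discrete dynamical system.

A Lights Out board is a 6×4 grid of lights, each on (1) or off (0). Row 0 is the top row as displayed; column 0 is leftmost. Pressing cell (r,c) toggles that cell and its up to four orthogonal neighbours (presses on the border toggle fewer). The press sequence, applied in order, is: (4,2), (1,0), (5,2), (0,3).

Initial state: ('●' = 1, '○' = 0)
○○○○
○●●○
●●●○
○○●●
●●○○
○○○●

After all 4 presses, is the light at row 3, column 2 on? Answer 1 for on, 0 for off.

0

k=0  ○○○○
○●●○
●●●○
○○●●
●●○○
○○○●
k=1  ○○○○
○●●○
●●●○
○○○●
●○●●
○○●●
k=2  ●○○○
●○●○
○●●○
○○○●
●○●●
○○●●
k=3  ●○○○
●○●○
○●●○
○○○●
●○○●
○●○○
k=4  ●○●●
●○●●
○●●○
○○○●
●○○●
○●○○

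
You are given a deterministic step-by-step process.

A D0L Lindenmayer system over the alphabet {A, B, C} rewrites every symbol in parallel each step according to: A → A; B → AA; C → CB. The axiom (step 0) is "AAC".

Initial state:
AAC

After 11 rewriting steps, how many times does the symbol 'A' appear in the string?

0) AAC
1) AACB
2) AACBAA
3) AACBAAAA
4) AACBAAAAAA
5) AACBAAAAAAAA
6) AACBAAAAAAAAAA
7) AACBAAAAAAAAAAAA
8) AACBAAAAAAAAAAAAAA
9) AACBAAAAAAAAAAAAAAAA
10) AACBAAAAAAAAAAAAAAAAAA
11) AACBAAAAAAAAAAAAAAAAAAAA

22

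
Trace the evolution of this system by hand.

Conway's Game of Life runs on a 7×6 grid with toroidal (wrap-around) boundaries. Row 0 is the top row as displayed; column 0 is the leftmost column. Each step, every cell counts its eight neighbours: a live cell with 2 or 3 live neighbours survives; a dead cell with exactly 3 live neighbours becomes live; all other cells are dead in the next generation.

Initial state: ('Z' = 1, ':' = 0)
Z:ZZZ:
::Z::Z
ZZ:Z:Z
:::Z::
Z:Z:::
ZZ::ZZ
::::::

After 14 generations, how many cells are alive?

gen 0: Z:ZZZ:
::Z::Z
ZZ:Z:Z
:::Z::
Z:Z:::
ZZ::ZZ
::::::
gen 1: :ZZZZZ
::::::
ZZ:Z:Z
:::ZZZ
Z:ZZZ:
ZZ:::Z
::Z:::
gen 2: :ZZZZ:
::::::
Z:ZZ:Z
::::::
::Z:::
Z:::ZZ
::::::
gen 3: ::ZZ::
Z::::Z
::::::
:ZZZ::
:::::Z
:::::Z
ZZZ:::
gen 4: ::ZZ:Z
::::::
ZZZ:::
::Z:::
Z:Z:Z:
:Z:::Z
ZZZZ::
gen 5: Z::ZZ:
Z::Z::
:ZZ:::
Z:Z::Z
Z:ZZ:Z
::::ZZ
:::Z:Z
gen 6: Z:ZZ::
Z::ZZZ
::ZZ:Z
::::ZZ
::ZZ::
::Z:::
Z::Z::
gen 7: Z:Z:::
Z:::::
::Z:::
:::::Z
::ZZZ:
:ZZ:::
:::Z::
gen 8: :Z::::
::::::
::::::
::Z:Z:
:ZZZZ:
:Z::Z:
:::Z::
gen 9: ::::::
::::::
::::::
:ZZ:Z:
:Z::ZZ
:Z::Z:
::Z:::
gen 10: ::::::
::::::
::::::
ZZZZZZ
:Z::ZZ
ZZZZZZ
::::::
gen 11: ::::::
::::::
ZZZZZZ
:ZZZ::
::::::
:ZZZ::
ZZZZZZ
gen 12: ZZZZZZ
ZZZZZZ
Z:::ZZ
:::::Z
::::::
:::::Z
Z:::ZZ
gen 13: ::::::
::::::
::Z:::
Z:::ZZ
::::::
Z:::ZZ
::Z:::
gen 14: ::::::
::::::
:::::Z
:::::Z
::::::
:::::Z
:::::Z

4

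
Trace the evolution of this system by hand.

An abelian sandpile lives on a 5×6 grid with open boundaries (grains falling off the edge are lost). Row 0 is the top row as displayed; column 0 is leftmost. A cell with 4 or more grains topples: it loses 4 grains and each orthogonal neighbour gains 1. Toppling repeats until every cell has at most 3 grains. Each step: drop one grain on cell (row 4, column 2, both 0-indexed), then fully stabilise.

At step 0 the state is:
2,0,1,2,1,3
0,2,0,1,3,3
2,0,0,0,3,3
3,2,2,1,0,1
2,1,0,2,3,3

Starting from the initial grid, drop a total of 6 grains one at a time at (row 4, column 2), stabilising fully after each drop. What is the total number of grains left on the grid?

gen 0: 2,0,1,2,1,3
0,2,0,1,3,3
2,0,0,0,3,3
3,2,2,1,0,1
2,1,0,2,3,3
gen 1: 2,0,1,2,1,3
0,2,0,1,3,3
2,0,0,0,3,3
3,2,2,1,0,1
2,1,1,2,3,3
gen 2: 2,0,1,2,1,3
0,2,0,1,3,3
2,0,0,0,3,3
3,2,2,1,0,1
2,1,2,2,3,3
gen 3: 2,0,1,2,1,3
0,2,0,1,3,3
2,0,0,0,3,3
3,2,2,1,0,1
2,1,3,2,3,3
gen 4: 2,0,1,2,1,3
0,2,0,1,3,3
2,0,0,0,3,3
3,2,3,1,0,1
2,2,0,3,3,3
gen 5: 2,0,1,2,1,3
0,2,0,1,3,3
2,0,0,0,3,3
3,2,3,1,0,1
2,2,1,3,3,3
gen 6: 2,0,1,2,1,3
0,2,0,1,3,3
2,0,0,0,3,3
3,2,3,1,0,1
2,2,2,3,3,3

51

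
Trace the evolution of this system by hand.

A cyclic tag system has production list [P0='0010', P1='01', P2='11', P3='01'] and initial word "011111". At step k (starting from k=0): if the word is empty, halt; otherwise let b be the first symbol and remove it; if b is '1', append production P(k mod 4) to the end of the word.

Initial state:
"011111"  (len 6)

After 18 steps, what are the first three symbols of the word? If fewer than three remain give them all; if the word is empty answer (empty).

[0] "011111"  (len 6)
[1] "11111"  (len 5)
[2] "111101"  (len 6)
[3] "1110111"  (len 7)
[4] "11011101"  (len 8)
[5] "10111010010"  (len 11)
[6] "011101001001"  (len 12)
[7] "11101001001"  (len 11)
[8] "110100100101"  (len 12)
[9] "101001001010010"  (len 15)
[10] "0100100101001001"  (len 16)
[11] "100100101001001"  (len 15)
[12] "0010010100100101"  (len 16)
[13] "010010100100101"  (len 15)
[14] "10010100100101"  (len 14)
[15] "001010010010111"  (len 15)
[16] "01010010010111"  (len 14)
[17] "1010010010111"  (len 13)
[18] "01001001011101"  (len 14)

010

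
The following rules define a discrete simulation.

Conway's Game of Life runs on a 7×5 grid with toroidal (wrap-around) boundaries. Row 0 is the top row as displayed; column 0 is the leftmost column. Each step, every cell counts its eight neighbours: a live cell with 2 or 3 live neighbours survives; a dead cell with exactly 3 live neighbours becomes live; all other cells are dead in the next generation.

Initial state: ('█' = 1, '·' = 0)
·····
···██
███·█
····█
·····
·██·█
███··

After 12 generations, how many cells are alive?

[0] ·····
···██
███·█
····█
·····
·██·█
███··
[1] █████
·████
·██··
·█·██
█··█·
··██·
█·██·
[2] ·····
·····
·····
·█·██
██···
·····
█····
[3] ·····
·····
·····
·██·█
███·█
██···
·····
[4] ·····
·····
·····
··█·█
····█
··█·█
·····
[5] ·····
·····
·····
···█·
█···█
···█·
·····
[6] ·····
·····
·····
····█
···██
····█
·····
[7] ·····
·····
·····
···██
█··██
···██
·····
[8] ·····
·····
·····
█··█·
█·█··
█··█·
·····
[9] ·····
·····
·····
·█··█
█·██·
·█··█
·····
[10] ·····
·····
·····
█████
··██·
█████
·····
[11] ·····
·····
█████
██··█
·····
██··█
█████
[12] █████
█████
··██·
·····
·····
·····
··██·

14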